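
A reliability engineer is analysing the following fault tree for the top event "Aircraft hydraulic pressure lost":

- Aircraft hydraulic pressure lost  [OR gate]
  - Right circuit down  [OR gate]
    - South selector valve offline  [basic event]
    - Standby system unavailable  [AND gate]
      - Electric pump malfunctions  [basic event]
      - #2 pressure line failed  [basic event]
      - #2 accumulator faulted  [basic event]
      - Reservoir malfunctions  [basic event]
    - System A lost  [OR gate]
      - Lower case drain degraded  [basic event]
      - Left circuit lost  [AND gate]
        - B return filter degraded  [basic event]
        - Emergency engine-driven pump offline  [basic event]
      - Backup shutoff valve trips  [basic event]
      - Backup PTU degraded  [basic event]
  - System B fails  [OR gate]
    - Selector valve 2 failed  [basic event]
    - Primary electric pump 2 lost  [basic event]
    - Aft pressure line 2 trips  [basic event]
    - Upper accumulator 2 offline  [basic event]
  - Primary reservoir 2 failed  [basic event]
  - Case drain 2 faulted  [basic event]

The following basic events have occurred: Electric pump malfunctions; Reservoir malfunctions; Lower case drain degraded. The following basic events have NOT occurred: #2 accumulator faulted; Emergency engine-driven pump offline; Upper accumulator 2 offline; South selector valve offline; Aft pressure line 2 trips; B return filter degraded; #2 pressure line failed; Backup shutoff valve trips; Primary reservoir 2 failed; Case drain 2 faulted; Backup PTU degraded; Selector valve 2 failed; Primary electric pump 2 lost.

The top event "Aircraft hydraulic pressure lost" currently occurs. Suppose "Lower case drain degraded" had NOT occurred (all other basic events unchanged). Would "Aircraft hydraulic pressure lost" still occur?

Counterfactual: set "Lower case drain degraded" to not occurred.
Standby system unavailable [AND]: Electric pump malfunctions=occurs, #2 pressure line failed=not, #2 accumulator faulted=not, Reservoir malfunctions=occurs → not all inputs occur → does not occur.
Left circuit lost [AND]: B return filter degraded=not, Emergency engine-driven pump offline=not → not all inputs occur → does not occur.
System A lost [OR]: Lower case drain degraded=not, Left circuit lost=not, Backup shutoff valve trips=not, Backup PTU degraded=not → no input occurs → does not occur.
Right circuit down [OR]: South selector valve offline=not, Standby system unavailable=not, System A lost=not → no input occurs → does not occur.
System B fails [OR]: Selector valve 2 failed=not, Primary electric pump 2 lost=not, Aft pressure line 2 trips=not, Upper accumulator 2 offline=not → no input occurs → does not occur.
Aircraft hydraulic pressure lost [OR]: Right circuit down=not, System B fails=not, Primary reservoir 2 failed=not, Case drain 2 faulted=not → no input occurs → does not occur.

No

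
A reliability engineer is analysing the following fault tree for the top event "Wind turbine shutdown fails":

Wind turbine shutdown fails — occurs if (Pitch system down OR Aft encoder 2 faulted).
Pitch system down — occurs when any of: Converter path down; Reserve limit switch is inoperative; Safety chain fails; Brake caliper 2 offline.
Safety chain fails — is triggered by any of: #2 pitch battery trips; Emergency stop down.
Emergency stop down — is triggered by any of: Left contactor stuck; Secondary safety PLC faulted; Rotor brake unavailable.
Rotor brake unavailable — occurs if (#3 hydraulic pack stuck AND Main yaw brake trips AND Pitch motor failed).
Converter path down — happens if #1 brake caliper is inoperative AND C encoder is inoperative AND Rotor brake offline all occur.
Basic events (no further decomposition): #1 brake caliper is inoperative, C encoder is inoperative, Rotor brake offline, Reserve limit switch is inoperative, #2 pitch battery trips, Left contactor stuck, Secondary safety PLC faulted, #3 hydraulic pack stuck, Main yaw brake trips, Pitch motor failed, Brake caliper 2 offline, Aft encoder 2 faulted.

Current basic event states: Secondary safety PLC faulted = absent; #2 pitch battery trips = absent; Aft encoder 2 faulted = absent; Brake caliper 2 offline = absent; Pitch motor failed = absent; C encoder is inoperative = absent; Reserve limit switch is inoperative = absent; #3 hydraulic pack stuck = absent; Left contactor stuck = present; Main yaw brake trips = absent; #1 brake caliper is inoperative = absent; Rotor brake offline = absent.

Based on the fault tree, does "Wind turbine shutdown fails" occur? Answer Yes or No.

Converter path down [AND]: #1 brake caliper is inoperative=not, C encoder is inoperative=not, Rotor brake offline=not → not all inputs occur → does not occur.
Rotor brake unavailable [AND]: #3 hydraulic pack stuck=not, Main yaw brake trips=not, Pitch motor failed=not → not all inputs occur → does not occur.
Emergency stop down [OR]: Left contactor stuck=occurs, Secondary safety PLC faulted=not, Rotor brake unavailable=not → at least one input occurs → occurs.
Safety chain fails [OR]: #2 pitch battery trips=not, Emergency stop down=occurs → at least one input occurs → occurs.
Pitch system down [OR]: Converter path down=not, Reserve limit switch is inoperative=not, Safety chain fails=occurs, Brake caliper 2 offline=not → at least one input occurs → occurs.
Wind turbine shutdown fails [OR]: Pitch system down=occurs, Aft encoder 2 faulted=not → at least one input occurs → occurs.

Yes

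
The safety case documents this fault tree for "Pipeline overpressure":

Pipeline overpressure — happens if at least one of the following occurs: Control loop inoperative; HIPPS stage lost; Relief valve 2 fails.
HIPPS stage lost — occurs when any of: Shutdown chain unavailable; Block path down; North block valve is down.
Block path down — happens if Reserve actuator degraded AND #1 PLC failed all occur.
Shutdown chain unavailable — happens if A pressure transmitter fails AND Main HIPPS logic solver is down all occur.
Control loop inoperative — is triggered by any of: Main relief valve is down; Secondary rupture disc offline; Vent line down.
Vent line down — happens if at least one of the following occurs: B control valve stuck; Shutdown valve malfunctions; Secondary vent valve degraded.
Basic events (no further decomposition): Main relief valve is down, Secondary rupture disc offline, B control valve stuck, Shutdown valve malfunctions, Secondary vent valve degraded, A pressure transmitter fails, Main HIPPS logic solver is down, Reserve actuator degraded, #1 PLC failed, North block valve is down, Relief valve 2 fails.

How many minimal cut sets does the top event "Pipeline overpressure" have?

9

Vent line down [OR]: union of children's cut sets → 3 cut set(s).
Control loop inoperative [OR]: union of children's cut sets → 5 cut set(s).
Shutdown chain unavailable [AND]: one cut set from each child combined → 1 × 1 = 1 cut set(s).
Block path down [AND]: one cut set from each child combined → 1 × 1 = 1 cut set(s).
HIPPS stage lost [OR]: union of children's cut sets → 3 cut set(s).
Pipeline overpressure [OR]: union of children's cut sets → 9 cut set(s).
Minimal cut sets: {Main relief valve is down}; {Secondary rupture disc offline}; {B control valve stuck}; {Shutdown valve malfunctions}; {Secondary vent valve degraded}; {A pressure transmitter fails, Main HIPPS logic solver is down}; {#1 PLC failed, Reserve actuator degraded}; {North block valve is down}; {Relief valve 2 fails}.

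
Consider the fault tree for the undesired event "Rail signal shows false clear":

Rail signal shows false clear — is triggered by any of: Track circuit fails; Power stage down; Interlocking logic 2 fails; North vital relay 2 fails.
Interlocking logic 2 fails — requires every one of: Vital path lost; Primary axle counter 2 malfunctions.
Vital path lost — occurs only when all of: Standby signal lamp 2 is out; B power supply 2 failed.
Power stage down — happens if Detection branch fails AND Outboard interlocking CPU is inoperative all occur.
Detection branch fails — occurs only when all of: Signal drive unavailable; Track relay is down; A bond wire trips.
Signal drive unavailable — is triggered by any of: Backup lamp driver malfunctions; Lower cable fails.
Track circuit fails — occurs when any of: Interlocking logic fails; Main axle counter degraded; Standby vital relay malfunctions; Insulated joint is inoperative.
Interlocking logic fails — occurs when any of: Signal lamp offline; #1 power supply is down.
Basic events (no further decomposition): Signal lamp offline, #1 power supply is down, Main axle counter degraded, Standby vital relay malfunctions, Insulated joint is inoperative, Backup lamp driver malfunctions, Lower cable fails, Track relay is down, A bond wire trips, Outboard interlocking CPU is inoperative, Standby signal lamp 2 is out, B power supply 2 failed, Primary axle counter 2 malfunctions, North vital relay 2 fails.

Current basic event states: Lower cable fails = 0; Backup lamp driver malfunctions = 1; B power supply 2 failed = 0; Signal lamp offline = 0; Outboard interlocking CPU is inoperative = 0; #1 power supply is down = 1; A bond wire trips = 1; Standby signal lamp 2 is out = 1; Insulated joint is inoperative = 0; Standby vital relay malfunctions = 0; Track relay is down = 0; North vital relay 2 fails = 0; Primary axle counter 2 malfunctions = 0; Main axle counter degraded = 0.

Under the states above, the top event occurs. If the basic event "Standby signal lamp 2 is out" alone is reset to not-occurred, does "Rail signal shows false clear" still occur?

Yes

Counterfactual: set "Standby signal lamp 2 is out" to not occurred.
Interlocking logic fails [OR]: Signal lamp offline=not, #1 power supply is down=occurs → at least one input occurs → occurs.
Track circuit fails [OR]: Interlocking logic fails=occurs, Main axle counter degraded=not, Standby vital relay malfunctions=not, Insulated joint is inoperative=not → at least one input occurs → occurs.
Signal drive unavailable [OR]: Backup lamp driver malfunctions=occurs, Lower cable fails=not → at least one input occurs → occurs.
Detection branch fails [AND]: Signal drive unavailable=occurs, Track relay is down=not, A bond wire trips=occurs → not all inputs occur → does not occur.
Power stage down [AND]: Detection branch fails=not, Outboard interlocking CPU is inoperative=not → not all inputs occur → does not occur.
Vital path lost [AND]: Standby signal lamp 2 is out=not, B power supply 2 failed=not → not all inputs occur → does not occur.
Interlocking logic 2 fails [AND]: Vital path lost=not, Primary axle counter 2 malfunctions=not → not all inputs occur → does not occur.
Rail signal shows false clear [OR]: Track circuit fails=occurs, Power stage down=not, Interlocking logic 2 fails=not, North vital relay 2 fails=not → at least one input occurs → occurs.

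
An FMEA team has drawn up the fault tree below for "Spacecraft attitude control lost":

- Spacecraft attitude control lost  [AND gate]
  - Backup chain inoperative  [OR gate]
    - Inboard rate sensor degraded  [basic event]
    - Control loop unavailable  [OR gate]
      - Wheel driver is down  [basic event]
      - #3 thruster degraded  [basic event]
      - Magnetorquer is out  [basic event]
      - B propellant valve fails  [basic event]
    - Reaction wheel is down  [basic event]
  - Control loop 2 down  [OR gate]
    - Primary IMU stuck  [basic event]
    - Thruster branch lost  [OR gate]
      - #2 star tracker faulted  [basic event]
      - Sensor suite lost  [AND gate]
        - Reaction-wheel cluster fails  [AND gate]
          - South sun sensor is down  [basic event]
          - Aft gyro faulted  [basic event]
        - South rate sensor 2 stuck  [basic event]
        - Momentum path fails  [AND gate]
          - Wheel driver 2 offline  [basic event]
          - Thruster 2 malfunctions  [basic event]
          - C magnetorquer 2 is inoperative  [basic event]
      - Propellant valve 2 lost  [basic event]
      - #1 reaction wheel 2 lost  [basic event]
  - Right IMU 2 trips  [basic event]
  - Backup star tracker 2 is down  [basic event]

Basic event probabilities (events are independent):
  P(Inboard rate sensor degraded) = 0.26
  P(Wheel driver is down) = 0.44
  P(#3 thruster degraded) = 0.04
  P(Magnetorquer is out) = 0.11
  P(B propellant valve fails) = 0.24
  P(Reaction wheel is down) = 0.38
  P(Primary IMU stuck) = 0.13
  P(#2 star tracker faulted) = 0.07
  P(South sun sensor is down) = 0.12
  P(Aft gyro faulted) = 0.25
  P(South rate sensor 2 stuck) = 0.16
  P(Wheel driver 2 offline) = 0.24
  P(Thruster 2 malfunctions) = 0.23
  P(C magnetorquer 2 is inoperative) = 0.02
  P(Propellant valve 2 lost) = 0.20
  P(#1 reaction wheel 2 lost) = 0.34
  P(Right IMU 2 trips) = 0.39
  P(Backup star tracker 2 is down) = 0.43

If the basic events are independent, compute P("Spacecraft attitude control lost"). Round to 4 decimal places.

0.0800

P(Control loop unavailable) [OR] = 1 − (1−0.44) × (1−0.04) × (1−0.11) × (1−0.24) = 0.636367
P(Backup chain inoperative) [OR] = 1 − (1−0.26) × (1−0.636367) × (1−0.38) = 0.833165
P(Reaction-wheel cluster fails) [AND] = 0.12 × 0.25 = 0.030000
P(Momentum path fails) [AND] = 0.24 × 0.23 × 0.02 = 0.001104
P(Sensor suite lost) [AND] = 0.030000 × 0.16 × 0.001104 = 0.000005
P(Thruster branch lost) [OR] = 1 − (1−0.07) × (1−0.000005) × (1−0.20) × (1−0.34) = 0.508962
P(Control loop 2 down) [OR] = 1 − (1−0.13) × (1−0.508962) = 0.572797
P(Spacecraft attitude control lost) [AND] = 0.833165 × 0.572797 × 0.39 × 0.43 = 0.080032
Rounded to 4 decimal places: P(Spacecraft attitude control lost) ≈ 0.0800.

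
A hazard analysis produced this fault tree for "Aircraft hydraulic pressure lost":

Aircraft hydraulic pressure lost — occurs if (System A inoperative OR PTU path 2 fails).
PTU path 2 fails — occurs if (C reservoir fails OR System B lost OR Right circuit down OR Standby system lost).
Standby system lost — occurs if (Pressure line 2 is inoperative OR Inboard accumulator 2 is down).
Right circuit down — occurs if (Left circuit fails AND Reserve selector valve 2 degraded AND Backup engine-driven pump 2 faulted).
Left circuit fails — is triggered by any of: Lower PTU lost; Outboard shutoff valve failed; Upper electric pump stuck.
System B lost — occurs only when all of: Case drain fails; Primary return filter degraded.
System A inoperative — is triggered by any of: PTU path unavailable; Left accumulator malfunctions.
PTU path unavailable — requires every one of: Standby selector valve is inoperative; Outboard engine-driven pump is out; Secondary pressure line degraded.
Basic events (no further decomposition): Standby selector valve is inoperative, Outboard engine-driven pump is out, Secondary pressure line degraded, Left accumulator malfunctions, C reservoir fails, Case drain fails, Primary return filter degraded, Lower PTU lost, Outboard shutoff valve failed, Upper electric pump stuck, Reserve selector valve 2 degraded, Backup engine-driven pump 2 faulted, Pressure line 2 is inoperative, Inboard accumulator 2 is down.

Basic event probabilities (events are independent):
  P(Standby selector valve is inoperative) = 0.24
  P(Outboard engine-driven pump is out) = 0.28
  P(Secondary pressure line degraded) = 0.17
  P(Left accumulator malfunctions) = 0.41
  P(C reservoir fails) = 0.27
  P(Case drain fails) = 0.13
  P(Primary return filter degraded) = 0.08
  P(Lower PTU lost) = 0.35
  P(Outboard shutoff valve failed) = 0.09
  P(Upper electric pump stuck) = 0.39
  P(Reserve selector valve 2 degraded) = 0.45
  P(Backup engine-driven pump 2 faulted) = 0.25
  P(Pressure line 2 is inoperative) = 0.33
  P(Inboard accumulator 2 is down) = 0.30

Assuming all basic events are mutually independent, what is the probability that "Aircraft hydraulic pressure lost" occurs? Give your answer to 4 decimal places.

0.8166

P(PTU path unavailable) [AND] = 0.24 × 0.28 × 0.17 = 0.011424
P(System A inoperative) [OR] = 1 − (1−0.011424) × (1−0.41) = 0.416740
P(System B lost) [AND] = 0.13 × 0.08 = 0.010400
P(Left circuit fails) [OR] = 1 − (1−0.35) × (1−0.09) × (1−0.39) = 0.639185
P(Right circuit down) [AND] = 0.639185 × 0.45 × 0.25 = 0.071908
P(Standby system lost) [OR] = 1 − (1−0.33) × (1−0.30) = 0.531000
P(PTU path 2 fails) [OR] = 1 − (1−0.27) × (1−0.010400) × (1−0.071908) × (1−0.531000) = 0.685554
P(Aircraft hydraulic pressure lost) [OR] = 1 − (1−0.416740) × (1−0.685554) = 0.816596
Rounded to 4 decimal places: P(Aircraft hydraulic pressure lost) ≈ 0.8166.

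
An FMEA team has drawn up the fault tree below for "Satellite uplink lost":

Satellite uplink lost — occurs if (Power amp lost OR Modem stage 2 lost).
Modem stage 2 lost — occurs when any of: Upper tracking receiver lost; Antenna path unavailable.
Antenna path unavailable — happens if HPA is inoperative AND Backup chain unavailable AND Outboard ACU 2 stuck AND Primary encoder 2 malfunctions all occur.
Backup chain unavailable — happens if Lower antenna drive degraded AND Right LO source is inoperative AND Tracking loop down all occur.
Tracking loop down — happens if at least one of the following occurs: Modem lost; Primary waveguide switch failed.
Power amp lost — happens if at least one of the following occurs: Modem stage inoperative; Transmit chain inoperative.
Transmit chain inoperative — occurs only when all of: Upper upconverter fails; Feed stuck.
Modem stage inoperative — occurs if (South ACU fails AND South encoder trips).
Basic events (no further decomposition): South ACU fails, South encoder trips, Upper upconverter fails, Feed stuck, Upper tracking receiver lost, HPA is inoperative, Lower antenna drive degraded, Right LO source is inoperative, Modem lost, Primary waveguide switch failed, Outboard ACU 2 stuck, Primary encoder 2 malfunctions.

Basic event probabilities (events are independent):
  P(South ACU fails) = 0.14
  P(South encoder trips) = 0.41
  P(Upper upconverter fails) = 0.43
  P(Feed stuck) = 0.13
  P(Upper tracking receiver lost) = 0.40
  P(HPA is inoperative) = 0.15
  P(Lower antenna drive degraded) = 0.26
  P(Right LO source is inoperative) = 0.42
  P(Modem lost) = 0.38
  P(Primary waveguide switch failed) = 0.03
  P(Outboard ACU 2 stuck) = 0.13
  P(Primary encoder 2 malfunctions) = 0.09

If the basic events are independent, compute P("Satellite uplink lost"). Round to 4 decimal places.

0.4661

P(Modem stage inoperative) [AND] = 0.14 × 0.41 = 0.057400
P(Transmit chain inoperative) [AND] = 0.43 × 0.13 = 0.055900
P(Power amp lost) [OR] = 1 − (1−0.057400) × (1−0.055900) = 0.110091
P(Tracking loop down) [OR] = 1 − (1−0.38) × (1−0.03) = 0.398600
P(Backup chain unavailable) [AND] = 0.26 × 0.42 × 0.398600 = 0.043527
P(Antenna path unavailable) [AND] = 0.15 × 0.043527 × 0.13 × 0.09 = 0.000076
P(Modem stage 2 lost) [OR] = 1 − (1−0.40) × (1−0.000076) = 0.400046
P(Satellite uplink lost) [OR] = 1 − (1−0.110091) × (1−0.400046) = 0.466096
Rounded to 4 decimal places: P(Satellite uplink lost) ≈ 0.4661.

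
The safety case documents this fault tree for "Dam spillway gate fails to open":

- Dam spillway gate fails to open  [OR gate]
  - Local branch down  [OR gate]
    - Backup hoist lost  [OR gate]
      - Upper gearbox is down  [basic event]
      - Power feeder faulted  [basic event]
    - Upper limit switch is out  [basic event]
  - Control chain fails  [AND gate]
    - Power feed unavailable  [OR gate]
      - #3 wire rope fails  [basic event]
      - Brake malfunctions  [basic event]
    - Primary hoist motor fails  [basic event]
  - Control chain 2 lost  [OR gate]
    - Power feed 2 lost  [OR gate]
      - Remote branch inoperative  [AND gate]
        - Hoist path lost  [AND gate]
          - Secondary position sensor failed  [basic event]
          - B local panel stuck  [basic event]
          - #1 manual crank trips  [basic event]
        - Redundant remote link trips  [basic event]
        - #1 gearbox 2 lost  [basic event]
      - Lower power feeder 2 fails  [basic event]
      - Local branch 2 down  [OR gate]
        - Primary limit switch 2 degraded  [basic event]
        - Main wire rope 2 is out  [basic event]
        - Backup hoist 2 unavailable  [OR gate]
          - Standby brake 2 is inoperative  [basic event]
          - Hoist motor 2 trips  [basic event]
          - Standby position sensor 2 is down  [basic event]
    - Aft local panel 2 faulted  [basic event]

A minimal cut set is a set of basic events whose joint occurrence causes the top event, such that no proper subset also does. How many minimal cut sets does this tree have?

Backup hoist lost [OR]: union of children's cut sets → 2 cut set(s).
Local branch down [OR]: union of children's cut sets → 3 cut set(s).
Power feed unavailable [OR]: union of children's cut sets → 2 cut set(s).
Control chain fails [AND]: one cut set from each child combined → 2 × 1 = 2 cut set(s).
Hoist path lost [AND]: one cut set from each child combined → 1 × 1 × 1 = 1 cut set(s).
Remote branch inoperative [AND]: one cut set from each child combined → 1 × 1 × 1 = 1 cut set(s).
Backup hoist 2 unavailable [OR]: union of children's cut sets → 3 cut set(s).
Local branch 2 down [OR]: union of children's cut sets → 5 cut set(s).
Power feed 2 lost [OR]: union of children's cut sets → 7 cut set(s).
Control chain 2 lost [OR]: union of children's cut sets → 8 cut set(s).
Dam spillway gate fails to open [OR]: union of children's cut sets → 13 cut set(s).

13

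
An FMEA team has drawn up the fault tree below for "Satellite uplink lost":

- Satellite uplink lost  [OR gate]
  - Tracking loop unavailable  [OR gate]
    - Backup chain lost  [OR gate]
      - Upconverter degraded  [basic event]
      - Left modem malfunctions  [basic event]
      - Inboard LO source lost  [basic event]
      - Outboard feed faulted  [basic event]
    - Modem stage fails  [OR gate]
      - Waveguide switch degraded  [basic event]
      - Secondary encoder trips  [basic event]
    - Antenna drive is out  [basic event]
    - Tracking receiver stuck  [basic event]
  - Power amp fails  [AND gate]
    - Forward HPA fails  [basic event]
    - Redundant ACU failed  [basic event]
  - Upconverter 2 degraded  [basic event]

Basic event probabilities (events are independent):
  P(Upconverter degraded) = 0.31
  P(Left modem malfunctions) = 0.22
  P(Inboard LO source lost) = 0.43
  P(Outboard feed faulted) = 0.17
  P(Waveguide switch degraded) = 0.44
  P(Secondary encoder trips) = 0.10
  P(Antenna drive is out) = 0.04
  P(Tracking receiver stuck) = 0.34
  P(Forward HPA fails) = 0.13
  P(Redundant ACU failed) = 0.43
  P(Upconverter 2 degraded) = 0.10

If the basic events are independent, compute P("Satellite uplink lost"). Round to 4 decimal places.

P(Backup chain lost) [OR] = 1 − (1−0.31) × (1−0.22) × (1−0.43) × (1−0.17) = 0.745378
P(Modem stage fails) [OR] = 1 − (1−0.44) × (1−0.10) = 0.496000
P(Tracking loop unavailable) [OR] = 1 − (1−0.745378) × (1−0.496000) × (1−0.04) × (1−0.34) = 0.918690
P(Power amp fails) [AND] = 0.13 × 0.43 = 0.055900
P(Satellite uplink lost) [OR] = 1 − (1−0.918690) × (1−0.055900) × (1−0.10) = 0.930912
Rounded to 4 decimal places: P(Satellite uplink lost) ≈ 0.9309.

0.9309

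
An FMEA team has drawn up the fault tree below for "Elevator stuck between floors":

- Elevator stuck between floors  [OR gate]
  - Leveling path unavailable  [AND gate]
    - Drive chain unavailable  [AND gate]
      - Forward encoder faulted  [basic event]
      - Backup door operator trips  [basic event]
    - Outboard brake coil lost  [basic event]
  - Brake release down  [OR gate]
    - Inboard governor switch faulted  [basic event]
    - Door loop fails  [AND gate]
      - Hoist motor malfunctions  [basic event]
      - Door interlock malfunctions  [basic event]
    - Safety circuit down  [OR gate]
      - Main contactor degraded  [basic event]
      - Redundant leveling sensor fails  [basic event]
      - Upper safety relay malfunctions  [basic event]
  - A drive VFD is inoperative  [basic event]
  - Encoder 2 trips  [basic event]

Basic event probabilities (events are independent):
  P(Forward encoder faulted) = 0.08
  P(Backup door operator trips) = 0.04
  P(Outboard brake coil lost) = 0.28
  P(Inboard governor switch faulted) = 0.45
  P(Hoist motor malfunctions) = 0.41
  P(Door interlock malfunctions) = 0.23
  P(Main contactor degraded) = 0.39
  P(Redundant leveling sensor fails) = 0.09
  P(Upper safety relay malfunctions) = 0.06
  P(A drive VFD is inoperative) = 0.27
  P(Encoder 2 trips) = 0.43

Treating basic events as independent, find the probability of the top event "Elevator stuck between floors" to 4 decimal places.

0.8919

P(Drive chain unavailable) [AND] = 0.08 × 0.04 = 0.003200
P(Leveling path unavailable) [AND] = 0.003200 × 0.28 = 0.000896
P(Door loop fails) [AND] = 0.41 × 0.23 = 0.094300
P(Safety circuit down) [OR] = 1 − (1−0.39) × (1−0.09) × (1−0.06) = 0.478206
P(Brake release down) [OR] = 1 − (1−0.45) × (1−0.094300) × (1−0.478206) = 0.740076
P(Elevator stuck between floors) [OR] = 1 − (1−0.000896) × (1−0.740076) × (1−0.27) × (1−0.43) = 0.891943
Rounded to 4 decimal places: P(Elevator stuck between floors) ≈ 0.8919.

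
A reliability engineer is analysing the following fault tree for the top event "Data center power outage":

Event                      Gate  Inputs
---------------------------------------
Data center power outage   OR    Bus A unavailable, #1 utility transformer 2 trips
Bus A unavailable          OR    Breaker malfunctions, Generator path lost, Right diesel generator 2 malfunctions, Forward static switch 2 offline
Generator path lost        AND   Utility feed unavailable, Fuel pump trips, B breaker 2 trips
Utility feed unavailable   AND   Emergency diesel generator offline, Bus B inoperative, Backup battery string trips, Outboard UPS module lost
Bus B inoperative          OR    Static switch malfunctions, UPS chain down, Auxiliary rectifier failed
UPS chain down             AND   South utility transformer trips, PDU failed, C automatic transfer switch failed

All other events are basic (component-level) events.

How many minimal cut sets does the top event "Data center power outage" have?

UPS chain down [AND]: one cut set from each child combined → 1 × 1 × 1 = 1 cut set(s).
Bus B inoperative [OR]: union of children's cut sets → 3 cut set(s).
Utility feed unavailable [AND]: one cut set from each child combined → 1 × 3 × 1 × 1 = 3 cut set(s).
Generator path lost [AND]: one cut set from each child combined → 3 × 1 × 1 = 3 cut set(s).
Bus A unavailable [OR]: union of children's cut sets → 6 cut set(s).
Data center power outage [OR]: union of children's cut sets → 7 cut set(s).
Minimal cut sets: {Breaker malfunctions}; {B breaker 2 trips, Backup battery string trips, Emergency diesel generator offline, Fuel pump trips, Outboard UPS module lost, Static switch malfunctions}; {B breaker 2 trips, Backup battery string trips, C automatic transfer switch failed, Emergency diesel generator offline, Fuel pump trips, Outboard UPS module lost, PDU failed, South utility transformer trips}; {Auxiliary rectifier failed, B breaker 2 trips, Backup battery string trips, Emergency diesel generator offline, Fuel pump trips, Outboard UPS module lost}; {Right diesel generator 2 malfunctions}; {Forward static switch 2 offline}; {#1 utility transformer 2 trips}.

7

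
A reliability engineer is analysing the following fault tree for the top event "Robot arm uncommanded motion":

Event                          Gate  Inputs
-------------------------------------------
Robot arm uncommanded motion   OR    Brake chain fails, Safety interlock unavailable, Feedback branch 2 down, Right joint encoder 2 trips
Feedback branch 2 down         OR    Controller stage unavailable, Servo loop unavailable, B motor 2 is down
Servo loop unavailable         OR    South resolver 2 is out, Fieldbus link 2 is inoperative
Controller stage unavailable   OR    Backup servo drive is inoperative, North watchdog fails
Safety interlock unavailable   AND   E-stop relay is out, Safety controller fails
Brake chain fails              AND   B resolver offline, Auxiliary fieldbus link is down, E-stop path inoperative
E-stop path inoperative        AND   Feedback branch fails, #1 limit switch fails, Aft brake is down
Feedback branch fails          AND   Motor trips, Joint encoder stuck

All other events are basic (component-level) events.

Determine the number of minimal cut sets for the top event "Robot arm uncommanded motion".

Feedback branch fails [AND]: one cut set from each child combined → 1 × 1 = 1 cut set(s).
E-stop path inoperative [AND]: one cut set from each child combined → 1 × 1 × 1 = 1 cut set(s).
Brake chain fails [AND]: one cut set from each child combined → 1 × 1 × 1 = 1 cut set(s).
Safety interlock unavailable [AND]: one cut set from each child combined → 1 × 1 = 1 cut set(s).
Controller stage unavailable [OR]: union of children's cut sets → 2 cut set(s).
Servo loop unavailable [OR]: union of children's cut sets → 2 cut set(s).
Feedback branch 2 down [OR]: union of children's cut sets → 5 cut set(s).
Robot arm uncommanded motion [OR]: union of children's cut sets → 8 cut set(s).
Minimal cut sets: {#1 limit switch fails, Aft brake is down, Auxiliary fieldbus link is down, B resolver offline, Joint encoder stuck, Motor trips}; {E-stop relay is out, Safety controller fails}; {Backup servo drive is inoperative}; {North watchdog fails}; {South resolver 2 is out}; {Fieldbus link 2 is inoperative}; {B motor 2 is down}; {Right joint encoder 2 trips}.

8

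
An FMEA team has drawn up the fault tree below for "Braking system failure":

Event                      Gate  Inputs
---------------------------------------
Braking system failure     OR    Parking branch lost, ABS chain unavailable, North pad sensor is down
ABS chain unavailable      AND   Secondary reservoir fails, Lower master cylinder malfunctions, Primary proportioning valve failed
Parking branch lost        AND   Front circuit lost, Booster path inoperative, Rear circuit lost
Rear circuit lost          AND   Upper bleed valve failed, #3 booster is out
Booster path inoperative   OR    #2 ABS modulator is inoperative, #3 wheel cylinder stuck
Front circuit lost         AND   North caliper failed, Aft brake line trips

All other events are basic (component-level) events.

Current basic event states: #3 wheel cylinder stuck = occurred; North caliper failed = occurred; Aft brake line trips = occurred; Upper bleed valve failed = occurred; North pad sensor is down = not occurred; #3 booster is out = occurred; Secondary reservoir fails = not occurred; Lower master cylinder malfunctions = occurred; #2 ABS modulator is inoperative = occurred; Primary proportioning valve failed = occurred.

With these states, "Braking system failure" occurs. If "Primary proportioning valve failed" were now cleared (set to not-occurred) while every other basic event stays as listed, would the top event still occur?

Counterfactual: set "Primary proportioning valve failed" to not occurred.
Front circuit lost [AND]: North caliper failed=occurs, Aft brake line trips=occurs → all inputs occur → occurs.
Booster path inoperative [OR]: #2 ABS modulator is inoperative=occurs, #3 wheel cylinder stuck=occurs → at least one input occurs → occurs.
Rear circuit lost [AND]: Upper bleed valve failed=occurs, #3 booster is out=occurs → all inputs occur → occurs.
Parking branch lost [AND]: Front circuit lost=occurs, Booster path inoperative=occurs, Rear circuit lost=occurs → all inputs occur → occurs.
ABS chain unavailable [AND]: Secondary reservoir fails=not, Lower master cylinder malfunctions=occurs, Primary proportioning valve failed=not → not all inputs occur → does not occur.
Braking system failure [OR]: Parking branch lost=occurs, ABS chain unavailable=not, North pad sensor is down=not → at least one input occurs → occurs.

Yes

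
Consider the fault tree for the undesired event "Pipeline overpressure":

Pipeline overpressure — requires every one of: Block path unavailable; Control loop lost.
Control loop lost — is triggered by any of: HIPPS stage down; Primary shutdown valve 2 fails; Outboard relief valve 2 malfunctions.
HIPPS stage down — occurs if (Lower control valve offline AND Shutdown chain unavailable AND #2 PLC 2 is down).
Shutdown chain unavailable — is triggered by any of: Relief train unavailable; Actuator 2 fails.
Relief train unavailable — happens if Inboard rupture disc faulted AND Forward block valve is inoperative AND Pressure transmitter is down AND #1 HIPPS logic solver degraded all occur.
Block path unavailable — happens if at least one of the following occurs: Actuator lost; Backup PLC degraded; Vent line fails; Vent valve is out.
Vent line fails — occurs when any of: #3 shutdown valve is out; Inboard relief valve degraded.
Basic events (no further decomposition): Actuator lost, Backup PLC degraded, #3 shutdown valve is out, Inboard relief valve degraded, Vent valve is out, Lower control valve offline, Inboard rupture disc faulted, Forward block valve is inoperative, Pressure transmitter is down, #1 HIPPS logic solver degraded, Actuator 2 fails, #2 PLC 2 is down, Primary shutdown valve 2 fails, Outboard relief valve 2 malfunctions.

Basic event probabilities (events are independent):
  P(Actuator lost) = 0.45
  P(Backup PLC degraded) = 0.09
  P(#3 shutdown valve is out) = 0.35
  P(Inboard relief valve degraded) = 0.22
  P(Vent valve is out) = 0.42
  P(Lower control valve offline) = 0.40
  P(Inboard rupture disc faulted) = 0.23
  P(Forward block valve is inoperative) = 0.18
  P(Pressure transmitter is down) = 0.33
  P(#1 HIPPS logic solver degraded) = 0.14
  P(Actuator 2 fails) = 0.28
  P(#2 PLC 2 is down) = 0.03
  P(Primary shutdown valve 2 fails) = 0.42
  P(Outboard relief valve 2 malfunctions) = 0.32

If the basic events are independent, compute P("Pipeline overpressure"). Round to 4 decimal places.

P(Vent line fails) [OR] = 1 − (1−0.35) × (1−0.22) = 0.493000
P(Block path unavailable) [OR] = 1 − (1−0.45) × (1−0.09) × (1−0.493000) × (1−0.42) = 0.852823
P(Relief train unavailable) [AND] = 0.23 × 0.18 × 0.33 × 0.14 = 0.001913
P(Shutdown chain unavailable) [OR] = 1 − (1−0.001913) × (1−0.28) = 0.281377
P(HIPPS stage down) [AND] = 0.40 × 0.281377 × 0.03 = 0.003377
P(Control loop lost) [OR] = 1 − (1−0.003377) × (1−0.42) × (1−0.32) = 0.606932
P(Pipeline overpressure) [AND] = 0.852823 × 0.606932 = 0.517606
Rounded to 4 decimal places: P(Pipeline overpressure) ≈ 0.5176.

0.5176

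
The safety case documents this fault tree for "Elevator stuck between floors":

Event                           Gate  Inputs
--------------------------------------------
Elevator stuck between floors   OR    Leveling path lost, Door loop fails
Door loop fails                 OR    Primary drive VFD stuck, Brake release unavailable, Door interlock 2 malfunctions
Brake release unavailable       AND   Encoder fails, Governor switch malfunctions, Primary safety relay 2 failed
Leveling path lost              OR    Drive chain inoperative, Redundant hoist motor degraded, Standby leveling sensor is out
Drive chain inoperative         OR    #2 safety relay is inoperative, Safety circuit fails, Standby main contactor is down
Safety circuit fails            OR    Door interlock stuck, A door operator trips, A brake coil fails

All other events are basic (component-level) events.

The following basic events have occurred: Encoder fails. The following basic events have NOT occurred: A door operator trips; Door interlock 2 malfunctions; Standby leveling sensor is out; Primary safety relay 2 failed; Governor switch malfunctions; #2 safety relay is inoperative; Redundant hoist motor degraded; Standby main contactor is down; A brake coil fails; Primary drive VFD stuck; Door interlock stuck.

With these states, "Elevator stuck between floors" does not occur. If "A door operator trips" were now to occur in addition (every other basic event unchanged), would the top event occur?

Counterfactual: set "A door operator trips" to occurred.
Safety circuit fails [OR]: Door interlock stuck=not, A door operator trips=occurs, A brake coil fails=not → at least one input occurs → occurs.
Drive chain inoperative [OR]: #2 safety relay is inoperative=not, Safety circuit fails=occurs, Standby main contactor is down=not → at least one input occurs → occurs.
Leveling path lost [OR]: Drive chain inoperative=occurs, Redundant hoist motor degraded=not, Standby leveling sensor is out=not → at least one input occurs → occurs.
Brake release unavailable [AND]: Encoder fails=occurs, Governor switch malfunctions=not, Primary safety relay 2 failed=not → not all inputs occur → does not occur.
Door loop fails [OR]: Primary drive VFD stuck=not, Brake release unavailable=not, Door interlock 2 malfunctions=not → no input occurs → does not occur.
Elevator stuck between floors [OR]: Leveling path lost=occurs, Door loop fails=not → at least one input occurs → occurs.

Yes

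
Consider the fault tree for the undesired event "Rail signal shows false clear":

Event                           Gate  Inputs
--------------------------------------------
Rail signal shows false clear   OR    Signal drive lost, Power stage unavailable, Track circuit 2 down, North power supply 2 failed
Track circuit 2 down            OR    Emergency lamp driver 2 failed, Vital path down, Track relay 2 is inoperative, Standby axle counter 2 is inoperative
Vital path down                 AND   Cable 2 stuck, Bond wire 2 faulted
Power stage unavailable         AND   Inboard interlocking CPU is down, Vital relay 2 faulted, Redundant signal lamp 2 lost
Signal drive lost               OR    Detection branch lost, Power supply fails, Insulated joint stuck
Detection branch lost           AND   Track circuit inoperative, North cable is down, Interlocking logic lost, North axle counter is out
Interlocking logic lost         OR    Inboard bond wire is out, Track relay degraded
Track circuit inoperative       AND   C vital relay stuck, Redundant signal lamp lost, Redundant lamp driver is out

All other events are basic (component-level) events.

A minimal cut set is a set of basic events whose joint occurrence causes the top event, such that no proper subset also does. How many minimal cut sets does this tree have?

Track circuit inoperative [AND]: one cut set from each child combined → 1 × 1 × 1 = 1 cut set(s).
Interlocking logic lost [OR]: union of children's cut sets → 2 cut set(s).
Detection branch lost [AND]: one cut set from each child combined → 1 × 1 × 2 × 1 = 2 cut set(s).
Signal drive lost [OR]: union of children's cut sets → 4 cut set(s).
Power stage unavailable [AND]: one cut set from each child combined → 1 × 1 × 1 = 1 cut set(s).
Vital path down [AND]: one cut set from each child combined → 1 × 1 = 1 cut set(s).
Track circuit 2 down [OR]: union of children's cut sets → 4 cut set(s).
Rail signal shows false clear [OR]: union of children's cut sets → 10 cut set(s).
Minimal cut sets: {C vital relay stuck, Inboard bond wire is out, North axle counter is out, North cable is down, Redundant lamp driver is out, Redundant signal lamp lost}; {C vital relay stuck, North axle counter is out, North cable is down, Redundant lamp driver is out, Redundant signal lamp lost, Track relay degraded}; {Power supply fails}; {Insulated joint stuck}; {Inboard interlocking CPU is down, Redundant signal lamp 2 lost, Vital relay 2 faulted}; {Emergency lamp driver 2 failed}; {Bond wire 2 faulted, Cable 2 stuck}; {Track relay 2 is inoperative}; {Standby axle counter 2 is inoperative}; {North power supply 2 failed}.

10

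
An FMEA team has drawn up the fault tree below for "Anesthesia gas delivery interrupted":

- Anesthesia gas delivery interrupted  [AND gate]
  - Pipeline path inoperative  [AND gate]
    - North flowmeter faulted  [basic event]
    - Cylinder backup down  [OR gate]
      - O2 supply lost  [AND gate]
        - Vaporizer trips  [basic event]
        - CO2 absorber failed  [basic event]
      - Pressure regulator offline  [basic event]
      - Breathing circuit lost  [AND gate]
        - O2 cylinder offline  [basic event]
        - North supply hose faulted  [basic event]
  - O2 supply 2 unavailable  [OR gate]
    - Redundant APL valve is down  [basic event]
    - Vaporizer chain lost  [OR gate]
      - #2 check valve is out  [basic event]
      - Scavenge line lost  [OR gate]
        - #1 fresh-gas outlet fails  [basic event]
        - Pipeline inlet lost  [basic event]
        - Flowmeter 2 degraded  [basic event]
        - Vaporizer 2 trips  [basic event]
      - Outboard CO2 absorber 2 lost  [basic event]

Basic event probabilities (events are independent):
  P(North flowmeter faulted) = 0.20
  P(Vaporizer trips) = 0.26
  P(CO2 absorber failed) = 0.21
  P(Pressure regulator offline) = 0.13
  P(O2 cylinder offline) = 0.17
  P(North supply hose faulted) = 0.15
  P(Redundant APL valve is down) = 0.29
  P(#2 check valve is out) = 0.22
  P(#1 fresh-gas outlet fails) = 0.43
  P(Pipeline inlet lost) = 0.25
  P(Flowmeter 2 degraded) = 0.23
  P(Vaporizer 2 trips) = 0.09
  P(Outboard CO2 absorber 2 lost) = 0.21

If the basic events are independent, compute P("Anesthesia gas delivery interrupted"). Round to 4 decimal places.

P(O2 supply lost) [AND] = 0.26 × 0.21 = 0.054600
P(Breathing circuit lost) [AND] = 0.17 × 0.15 = 0.025500
P(Cylinder backup down) [OR] = 1 − (1−0.054600) × (1−0.13) × (1−0.025500) = 0.198476
P(Pipeline path inoperative) [AND] = 0.20 × 0.198476 = 0.039695
P(Scavenge line lost) [OR] = 1 − (1−0.43) × (1−0.25) × (1−0.23) × (1−0.09) = 0.700451
P(Vaporizer chain lost) [OR] = 1 − (1−0.22) × (1−0.700451) × (1−0.21) = 0.815418
P(O2 supply 2 unavailable) [OR] = 1 − (1−0.29) × (1−0.815418) = 0.868947
P(Anesthesia gas delivery interrupted) [AND] = 0.039695 × 0.868947 = 0.034493
Rounded to 4 decimal places: P(Anesthesia gas delivery interrupted) ≈ 0.0345.

0.0345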